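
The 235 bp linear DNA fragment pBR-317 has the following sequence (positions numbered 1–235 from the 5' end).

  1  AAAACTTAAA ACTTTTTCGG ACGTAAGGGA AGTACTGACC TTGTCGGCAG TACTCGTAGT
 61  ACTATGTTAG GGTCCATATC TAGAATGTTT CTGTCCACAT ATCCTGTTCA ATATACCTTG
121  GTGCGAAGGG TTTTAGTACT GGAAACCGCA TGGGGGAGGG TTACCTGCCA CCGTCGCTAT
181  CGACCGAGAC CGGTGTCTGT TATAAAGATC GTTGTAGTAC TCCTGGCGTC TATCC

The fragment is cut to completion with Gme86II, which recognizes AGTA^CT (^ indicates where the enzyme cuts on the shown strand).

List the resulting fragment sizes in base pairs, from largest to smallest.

Gme86II sites (AGTACT) start at positions 31, 49, 58, 135, 216.
Gme86II cuts after base 4 of each site, so after positions 34, 52, 61, 138, 219.
Linear molecule, 5 cuts → 6 fragments:
  1–34 → 34 bp
  35–52 → 18 bp
  53–61 → 9 bp
  62–138 → 77 bp
  139–219 → 81 bp
  220–235 → 16 bp
Sorted largest to smallest: 81, 77, 34, 18, 16, 9 bp.

81, 77, 34, 18, 16, 9 bp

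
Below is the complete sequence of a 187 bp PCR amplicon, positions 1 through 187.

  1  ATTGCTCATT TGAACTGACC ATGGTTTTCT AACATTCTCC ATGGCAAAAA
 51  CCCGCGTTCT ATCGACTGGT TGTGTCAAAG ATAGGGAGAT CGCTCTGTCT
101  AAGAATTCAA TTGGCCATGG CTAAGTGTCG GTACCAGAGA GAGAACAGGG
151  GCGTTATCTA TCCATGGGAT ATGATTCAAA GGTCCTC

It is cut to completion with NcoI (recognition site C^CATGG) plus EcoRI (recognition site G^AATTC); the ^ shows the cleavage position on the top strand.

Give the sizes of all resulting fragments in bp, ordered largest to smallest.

64, 47, 25, 20, 19, 12 bp

NcoI sites (CCATGG) start at positions 19, 39, 115, 162.
NcoI cuts after the first base of each site, so after positions 19, 39, 115, 162.
The EcoRI site (GAATTC) starts at position 103.
EcoRI cuts after the first base of each site, so after position 103.
Combined cut positions: 19, 39, 103, 115, 162.
Linear molecule, 5 cuts → 6 fragments:
  1–19 → 19 bp
  20–39 → 20 bp
  40–103 → 64 bp
  104–115 → 12 bp
  116–162 → 47 bp
  163–187 → 25 bp
Sorted largest to smallest: 64, 47, 25, 20, 19, 12 bp.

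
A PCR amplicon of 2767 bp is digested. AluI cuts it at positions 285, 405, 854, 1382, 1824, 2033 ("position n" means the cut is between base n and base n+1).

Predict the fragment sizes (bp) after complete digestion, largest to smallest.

734, 528, 449, 442, 285, 209, 120 bp

Linear molecule, 6 cuts → 7 fragments:
  285 − 0 = 285 bp
  405 − 285 = 120 bp
  854 − 405 = 449 bp
  1382 − 854 = 528 bp
  1824 − 1382 = 442 bp
  2033 − 1824 = 209 bp
  2767 − 2033 = 734 bp
Sorted largest to smallest: 734, 528, 449, 442, 285, 209, 120 bp.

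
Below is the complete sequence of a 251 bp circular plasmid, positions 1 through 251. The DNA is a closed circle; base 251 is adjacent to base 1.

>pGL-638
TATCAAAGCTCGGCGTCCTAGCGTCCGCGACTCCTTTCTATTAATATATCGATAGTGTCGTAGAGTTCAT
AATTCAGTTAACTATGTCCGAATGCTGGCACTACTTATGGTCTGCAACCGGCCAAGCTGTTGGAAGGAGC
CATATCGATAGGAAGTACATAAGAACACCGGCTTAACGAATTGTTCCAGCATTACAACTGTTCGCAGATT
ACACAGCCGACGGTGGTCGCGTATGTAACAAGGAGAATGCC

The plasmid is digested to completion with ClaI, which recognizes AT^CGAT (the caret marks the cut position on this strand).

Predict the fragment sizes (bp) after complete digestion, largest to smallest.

155, 96 bp

ClaI sites (ATCGAT) start at positions 48, 144.
ClaI cuts after base 2 of each site, so after positions 49, 145.
Circular molecule, 2 cuts → 2 fragments:
  50–145 → 96 bp
  146–251 then 1–49 → 106 + 49 = 155 bp
Sorted largest to smallest: 155, 96 bp.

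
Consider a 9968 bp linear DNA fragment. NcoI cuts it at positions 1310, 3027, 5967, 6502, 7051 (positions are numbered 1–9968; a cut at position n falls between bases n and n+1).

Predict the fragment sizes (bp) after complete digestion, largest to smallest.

2940, 2917, 1717, 1310, 549, 535 bp

Linear molecule, 5 cuts → 6 fragments:
  1310 − 0 = 1310 bp
  3027 − 1310 = 1717 bp
  5967 − 3027 = 2940 bp
  6502 − 5967 = 535 bp
  7051 − 6502 = 549 bp
  9968 − 7051 = 2917 bp
Sorted largest to smallest: 2940, 2917, 1717, 1310, 549, 535 bp.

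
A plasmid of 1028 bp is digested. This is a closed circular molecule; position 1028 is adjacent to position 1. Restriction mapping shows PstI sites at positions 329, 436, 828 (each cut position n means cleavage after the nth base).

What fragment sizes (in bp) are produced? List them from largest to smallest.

Circular molecule, 3 cuts → 3 fragments:
  436 − 329 = 107 bp
  828 − 436 = 392 bp
  wrap: 1028 − 828 + 329 = 529 bp
Sorted largest to smallest: 529, 392, 107 bp.

529, 392, 107 bp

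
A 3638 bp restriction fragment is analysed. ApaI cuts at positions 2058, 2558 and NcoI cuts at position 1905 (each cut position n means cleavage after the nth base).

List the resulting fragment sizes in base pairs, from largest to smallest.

1905, 1080, 500, 153 bp

Combined cut positions (sorted): 1905, 2058, 2558.
Linear molecule, 3 cuts → 4 fragments:
  1905 − 0 = 1905 bp
  2058 − 1905 = 153 bp
  2558 − 2058 = 500 bp
  3638 − 2558 = 1080 bp
Sorted largest to smallest: 1905, 1080, 500, 153 bp.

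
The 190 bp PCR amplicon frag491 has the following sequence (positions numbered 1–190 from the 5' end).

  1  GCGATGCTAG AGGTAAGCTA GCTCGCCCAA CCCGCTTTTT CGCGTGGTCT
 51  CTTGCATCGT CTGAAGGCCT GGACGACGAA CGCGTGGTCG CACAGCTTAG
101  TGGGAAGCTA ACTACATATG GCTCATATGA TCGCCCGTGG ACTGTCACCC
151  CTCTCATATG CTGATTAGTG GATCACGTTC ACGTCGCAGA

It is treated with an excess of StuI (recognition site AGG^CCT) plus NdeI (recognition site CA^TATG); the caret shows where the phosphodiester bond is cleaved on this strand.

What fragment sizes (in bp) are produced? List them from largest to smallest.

The StuI site (AGGCCT) starts at position 65.
StuI cuts after base 3 of each site, so after position 67.
NdeI sites (CATATG) start at positions 115, 124, 155.
NdeI cuts after base 2 of each site, so after positions 116, 125, 156.
Combined cut positions: 67, 116, 125, 156.
Linear molecule, 4 cuts → 5 fragments:
  1–67 → 67 bp
  68–116 → 49 bp
  117–125 → 9 bp
  126–156 → 31 bp
  157–190 → 34 bp
Sorted largest to smallest: 67, 49, 34, 31, 9 bp.

67, 49, 34, 31, 9 bp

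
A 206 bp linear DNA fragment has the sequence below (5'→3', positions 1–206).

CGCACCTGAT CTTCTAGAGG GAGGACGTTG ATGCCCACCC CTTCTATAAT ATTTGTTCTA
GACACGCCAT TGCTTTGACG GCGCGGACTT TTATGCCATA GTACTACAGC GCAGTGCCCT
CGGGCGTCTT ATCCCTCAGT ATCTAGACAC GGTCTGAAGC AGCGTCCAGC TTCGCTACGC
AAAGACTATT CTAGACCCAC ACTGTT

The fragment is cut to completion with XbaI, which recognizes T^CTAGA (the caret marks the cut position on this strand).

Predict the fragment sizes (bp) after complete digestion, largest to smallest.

XbaI sites (TCTAGA) start at positions 13, 57, 142, 190.
XbaI cuts after the first base of each site, so after positions 13, 57, 142, 190.
Linear molecule, 4 cuts → 5 fragments:
  1–13 → 13 bp
  14–57 → 44 bp
  58–142 → 85 bp
  143–190 → 48 bp
  191–206 → 16 bp
Sorted largest to smallest: 85, 48, 44, 16, 13 bp.

85, 48, 44, 16, 13 bp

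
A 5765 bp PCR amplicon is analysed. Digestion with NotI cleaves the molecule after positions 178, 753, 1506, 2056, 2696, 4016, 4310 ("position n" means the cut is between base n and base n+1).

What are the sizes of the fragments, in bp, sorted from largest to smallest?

Linear molecule, 7 cuts → 8 fragments:
  178 − 0 = 178 bp
  753 − 178 = 575 bp
  1506 − 753 = 753 bp
  2056 − 1506 = 550 bp
  2696 − 2056 = 640 bp
  4016 − 2696 = 1320 bp
  4310 − 4016 = 294 bp
  5765 − 4310 = 1455 bp
Sorted largest to smallest: 1455, 1320, 753, 640, 575, 550, 294, 178 bp.

1455, 1320, 753, 640, 575, 550, 294, 178 bp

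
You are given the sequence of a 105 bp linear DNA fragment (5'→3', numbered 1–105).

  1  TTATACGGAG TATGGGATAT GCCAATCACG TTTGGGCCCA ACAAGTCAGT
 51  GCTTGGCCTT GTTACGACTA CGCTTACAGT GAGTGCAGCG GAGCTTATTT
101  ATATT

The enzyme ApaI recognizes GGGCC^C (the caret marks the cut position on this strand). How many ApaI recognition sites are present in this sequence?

GGGCCC occurs starting at position 34.
ApaI cuts at 1 site.

1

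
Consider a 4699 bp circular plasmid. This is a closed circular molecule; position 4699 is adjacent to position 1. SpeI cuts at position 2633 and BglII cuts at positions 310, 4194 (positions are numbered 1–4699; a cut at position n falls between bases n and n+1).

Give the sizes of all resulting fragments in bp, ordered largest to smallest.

Combined cut positions (sorted): 310, 2633, 4194.
Circular molecule, 3 cuts → 3 fragments:
  2633 − 310 = 2323 bp
  4194 − 2633 = 1561 bp
  wrap: 4699 − 4194 + 310 = 815 bp
Sorted largest to smallest: 2323, 1561, 815 bp.

2323, 1561, 815 bp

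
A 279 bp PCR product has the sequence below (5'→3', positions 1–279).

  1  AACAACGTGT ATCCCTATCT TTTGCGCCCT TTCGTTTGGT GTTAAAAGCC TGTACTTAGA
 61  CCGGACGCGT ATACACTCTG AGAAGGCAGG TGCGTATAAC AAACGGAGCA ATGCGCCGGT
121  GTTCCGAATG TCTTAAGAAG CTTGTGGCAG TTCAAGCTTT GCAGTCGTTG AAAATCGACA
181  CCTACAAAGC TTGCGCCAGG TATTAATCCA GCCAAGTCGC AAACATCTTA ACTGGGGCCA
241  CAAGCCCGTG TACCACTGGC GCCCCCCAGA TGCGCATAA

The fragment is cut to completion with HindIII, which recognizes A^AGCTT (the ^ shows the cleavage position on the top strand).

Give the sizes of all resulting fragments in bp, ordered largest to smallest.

138, 92, 33, 16 bp

HindIII sites (AAGCTT) start at positions 138, 154, 187.
HindIII cuts after the first base of each site, so after positions 138, 154, 187.
Linear molecule, 3 cuts → 4 fragments:
  1–138 → 138 bp
  139–154 → 16 bp
  155–187 → 33 bp
  188–279 → 92 bp
Sorted largest to smallest: 138, 92, 33, 16 bp.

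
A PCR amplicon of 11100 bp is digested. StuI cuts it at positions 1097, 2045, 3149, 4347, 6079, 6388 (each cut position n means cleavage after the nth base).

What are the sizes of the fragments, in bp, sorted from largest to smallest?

Linear molecule, 6 cuts → 7 fragments:
  1097 − 0 = 1097 bp
  2045 − 1097 = 948 bp
  3149 − 2045 = 1104 bp
  4347 − 3149 = 1198 bp
  6079 − 4347 = 1732 bp
  6388 − 6079 = 309 bp
  11100 − 6388 = 4712 bp
Sorted largest to smallest: 4712, 1732, 1198, 1104, 1097, 948, 309 bp.

4712, 1732, 1198, 1104, 1097, 948, 309 bp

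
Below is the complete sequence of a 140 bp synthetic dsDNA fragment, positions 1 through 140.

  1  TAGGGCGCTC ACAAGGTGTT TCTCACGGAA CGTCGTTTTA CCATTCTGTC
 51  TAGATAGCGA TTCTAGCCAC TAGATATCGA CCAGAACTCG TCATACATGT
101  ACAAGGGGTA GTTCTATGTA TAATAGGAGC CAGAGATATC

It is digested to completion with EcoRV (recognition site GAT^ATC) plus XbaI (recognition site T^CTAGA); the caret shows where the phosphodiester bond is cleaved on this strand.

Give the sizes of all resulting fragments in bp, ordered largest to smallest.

62, 49, 26, 3 bp

EcoRV sites (GATATC) start at positions 73, 135.
EcoRV cuts after base 3 of each site, so after positions 75, 137.
The XbaI site (TCTAGA) starts at position 49.
XbaI cuts after the first base of each site, so after position 49.
Combined cut positions: 49, 75, 137.
Linear molecule, 3 cuts → 4 fragments:
  1–49 → 49 bp
  50–75 → 26 bp
  76–137 → 62 bp
  138–140 → 3 bp
Sorted largest to smallest: 62, 49, 26, 3 bp.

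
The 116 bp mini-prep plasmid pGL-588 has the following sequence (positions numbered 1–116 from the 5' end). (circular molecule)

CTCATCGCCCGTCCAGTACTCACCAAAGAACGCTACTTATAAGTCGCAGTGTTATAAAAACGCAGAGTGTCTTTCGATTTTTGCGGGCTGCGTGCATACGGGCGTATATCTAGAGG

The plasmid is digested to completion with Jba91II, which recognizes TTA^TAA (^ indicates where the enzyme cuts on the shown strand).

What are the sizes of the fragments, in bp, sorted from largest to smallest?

Jba91II sites (TTATAA) start at positions 37, 52.
Jba91II cuts after base 3 of each site, so after positions 39, 54.
Circular molecule, 2 cuts → 2 fragments:
  40–54 → 15 bp
  55–116 then 1–39 → 62 + 39 = 101 bp
Sorted largest to smallest: 101, 15 bp.

101, 15 bp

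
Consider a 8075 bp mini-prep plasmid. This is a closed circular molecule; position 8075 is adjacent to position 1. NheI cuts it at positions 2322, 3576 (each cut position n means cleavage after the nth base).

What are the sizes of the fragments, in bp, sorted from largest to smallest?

Circular molecule, 2 cuts → 2 fragments:
  3576 − 2322 = 1254 bp
  wrap: 8075 − 3576 + 2322 = 6821 bp
Sorted largest to smallest: 6821, 1254 bp.

6821, 1254 bp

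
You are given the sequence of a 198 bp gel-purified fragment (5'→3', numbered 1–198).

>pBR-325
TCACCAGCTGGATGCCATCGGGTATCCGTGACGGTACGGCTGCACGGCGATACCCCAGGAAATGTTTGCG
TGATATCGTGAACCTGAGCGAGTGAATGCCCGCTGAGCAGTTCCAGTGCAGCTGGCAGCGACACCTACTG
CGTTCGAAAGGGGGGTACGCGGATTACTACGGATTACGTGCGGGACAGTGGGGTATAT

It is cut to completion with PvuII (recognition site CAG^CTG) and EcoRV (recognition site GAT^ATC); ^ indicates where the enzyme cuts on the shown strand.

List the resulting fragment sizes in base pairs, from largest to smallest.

PvuII sites (CAGCTG) start at positions 5, 119.
PvuII cuts after base 3 of each site, so after positions 7, 121.
The EcoRV site (GATATC) starts at position 72.
EcoRV cuts after base 3 of each site, so after position 74.
Combined cut positions: 7, 74, 121.
Linear molecule, 3 cuts → 4 fragments:
  1–7 → 7 bp
  8–74 → 67 bp
  75–121 → 47 bp
  122–198 → 77 bp
Sorted largest to smallest: 77, 67, 47, 7 bp.

77, 67, 47, 7 bp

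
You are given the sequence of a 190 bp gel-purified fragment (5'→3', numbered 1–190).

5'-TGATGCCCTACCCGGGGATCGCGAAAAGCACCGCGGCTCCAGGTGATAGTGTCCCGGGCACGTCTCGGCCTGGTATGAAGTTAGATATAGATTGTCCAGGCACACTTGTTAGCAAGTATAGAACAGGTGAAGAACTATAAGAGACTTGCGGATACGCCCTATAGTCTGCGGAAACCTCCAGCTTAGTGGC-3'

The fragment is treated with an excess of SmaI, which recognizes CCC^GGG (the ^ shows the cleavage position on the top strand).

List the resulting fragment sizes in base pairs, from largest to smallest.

135, 42, 13 bp

SmaI sites (CCCGGG) start at positions 11, 53.
SmaI cuts after base 3 of each site, so after positions 13, 55.
Linear molecule, 2 cuts → 3 fragments:
  1–13 → 13 bp
  14–55 → 42 bp
  56–190 → 135 bp
Sorted largest to smallest: 135, 42, 13 bp.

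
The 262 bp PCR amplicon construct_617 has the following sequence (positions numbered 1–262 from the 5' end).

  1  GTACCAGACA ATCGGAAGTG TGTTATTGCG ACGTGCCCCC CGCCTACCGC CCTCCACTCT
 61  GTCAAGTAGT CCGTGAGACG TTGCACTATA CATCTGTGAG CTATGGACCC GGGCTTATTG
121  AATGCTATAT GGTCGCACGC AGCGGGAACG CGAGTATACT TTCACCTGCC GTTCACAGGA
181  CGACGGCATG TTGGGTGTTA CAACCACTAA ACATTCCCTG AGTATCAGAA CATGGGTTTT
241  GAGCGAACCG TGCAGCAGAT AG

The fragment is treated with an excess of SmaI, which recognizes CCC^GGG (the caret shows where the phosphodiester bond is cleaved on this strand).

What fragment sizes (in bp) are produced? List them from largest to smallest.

The SmaI site (CCCGGG) starts at position 108.
SmaI cuts after base 3 of each site, so after position 110.
Linear molecule, 1 cut → 2 fragments:
  1–110 → 110 bp
  111–262 → 152 bp
Sorted largest to smallest: 152, 110 bp.

152, 110 bp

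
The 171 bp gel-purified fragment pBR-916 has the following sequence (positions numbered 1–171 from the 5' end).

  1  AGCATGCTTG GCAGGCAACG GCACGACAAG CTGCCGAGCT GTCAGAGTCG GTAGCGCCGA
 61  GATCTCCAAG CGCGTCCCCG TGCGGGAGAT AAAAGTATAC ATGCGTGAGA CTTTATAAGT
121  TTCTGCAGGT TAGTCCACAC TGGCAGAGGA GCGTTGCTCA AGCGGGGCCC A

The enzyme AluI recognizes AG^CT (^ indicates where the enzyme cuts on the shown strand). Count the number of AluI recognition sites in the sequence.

2

AGCT occurs starting at positions 29, 37.
AluI cuts at 2 sites.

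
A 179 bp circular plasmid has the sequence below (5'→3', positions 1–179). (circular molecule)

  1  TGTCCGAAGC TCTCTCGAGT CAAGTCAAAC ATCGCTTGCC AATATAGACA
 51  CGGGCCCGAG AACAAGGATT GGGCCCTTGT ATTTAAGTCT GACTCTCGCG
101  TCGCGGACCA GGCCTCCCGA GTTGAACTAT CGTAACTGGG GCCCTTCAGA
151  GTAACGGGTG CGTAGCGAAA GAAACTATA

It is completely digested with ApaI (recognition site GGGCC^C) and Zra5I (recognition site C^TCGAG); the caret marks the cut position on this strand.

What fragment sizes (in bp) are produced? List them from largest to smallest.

ApaI sites (GGGCCC) start at positions 52, 71, 139.
ApaI cuts after base 5 of each site (before the last base), so after positions 56, 75, 143.
The Zra5I site (CTCGAG) starts at position 14.
Zra5I cuts after the first base of each site, so after position 14.
Combined cut positions: 14, 56, 75, 143.
Circular molecule, 4 cuts → 4 fragments:
  15–56 → 42 bp
  57–75 → 19 bp
  76–143 → 68 bp
  144–179 then 1–14 → 36 + 14 = 50 bp
Sorted largest to smallest: 68, 50, 42, 19 bp.

68, 50, 42, 19 bp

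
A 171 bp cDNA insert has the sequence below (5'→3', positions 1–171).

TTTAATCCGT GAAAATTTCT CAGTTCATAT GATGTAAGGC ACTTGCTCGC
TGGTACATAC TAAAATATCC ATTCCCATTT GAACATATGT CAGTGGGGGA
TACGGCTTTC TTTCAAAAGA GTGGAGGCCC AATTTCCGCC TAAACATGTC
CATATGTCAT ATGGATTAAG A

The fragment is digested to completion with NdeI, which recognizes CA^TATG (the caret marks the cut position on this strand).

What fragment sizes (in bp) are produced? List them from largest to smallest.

NdeI sites (CATATG) start at positions 26, 84, 151, 158.
NdeI cuts after base 2 of each site, so after positions 27, 85, 152, 159.
Linear molecule, 4 cuts → 5 fragments:
  1–27 → 27 bp
  28–85 → 58 bp
  86–152 → 67 bp
  153–159 → 7 bp
  160–171 → 12 bp
Sorted largest to smallest: 67, 58, 27, 12, 7 bp.

67, 58, 27, 12, 7 bp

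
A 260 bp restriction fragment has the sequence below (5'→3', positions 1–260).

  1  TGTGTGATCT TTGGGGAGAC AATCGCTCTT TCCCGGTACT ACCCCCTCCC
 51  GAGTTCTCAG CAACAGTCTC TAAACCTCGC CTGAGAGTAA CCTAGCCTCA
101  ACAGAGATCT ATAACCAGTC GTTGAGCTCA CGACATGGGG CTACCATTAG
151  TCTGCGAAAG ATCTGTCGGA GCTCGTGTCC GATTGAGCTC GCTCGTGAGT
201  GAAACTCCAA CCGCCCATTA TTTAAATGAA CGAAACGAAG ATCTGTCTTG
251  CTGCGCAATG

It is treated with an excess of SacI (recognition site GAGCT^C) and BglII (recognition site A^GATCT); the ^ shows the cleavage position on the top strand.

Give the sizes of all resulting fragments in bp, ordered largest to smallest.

105, 50, 31, 23, 21, 16, 14 bp

SacI sites (GAGCTC) start at positions 124, 169, 185.
SacI cuts after base 5 of each site (before the last base), so after positions 128, 173, 189.
BglII sites (AGATCT) start at positions 105, 159, 239.
BglII cuts after the first base of each site, so after positions 105, 159, 239.
Combined cut positions: 105, 128, 159, 173, 189, 239.
Linear molecule, 6 cuts → 7 fragments:
  1–105 → 105 bp
  106–128 → 23 bp
  129–159 → 31 bp
  160–173 → 14 bp
  174–189 → 16 bp
  190–239 → 50 bp
  240–260 → 21 bp
Sorted largest to smallest: 105, 50, 31, 23, 21, 16, 14 bp.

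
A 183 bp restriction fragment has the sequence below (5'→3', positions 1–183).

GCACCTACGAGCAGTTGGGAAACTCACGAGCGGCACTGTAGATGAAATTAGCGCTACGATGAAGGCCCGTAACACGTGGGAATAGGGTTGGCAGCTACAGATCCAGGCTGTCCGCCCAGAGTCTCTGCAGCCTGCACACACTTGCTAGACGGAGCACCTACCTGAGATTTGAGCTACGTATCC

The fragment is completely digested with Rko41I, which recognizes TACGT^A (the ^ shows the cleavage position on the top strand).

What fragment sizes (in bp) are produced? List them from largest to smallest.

179, 4 bp

The Rko41I site (TACGTA) starts at position 175.
Rko41I cuts after base 5 of each site (before the last base), so after position 179.
Linear molecule, 1 cut → 2 fragments:
  1–179 → 179 bp
  180–183 → 4 bp
Sorted largest to smallest: 179, 4 bp.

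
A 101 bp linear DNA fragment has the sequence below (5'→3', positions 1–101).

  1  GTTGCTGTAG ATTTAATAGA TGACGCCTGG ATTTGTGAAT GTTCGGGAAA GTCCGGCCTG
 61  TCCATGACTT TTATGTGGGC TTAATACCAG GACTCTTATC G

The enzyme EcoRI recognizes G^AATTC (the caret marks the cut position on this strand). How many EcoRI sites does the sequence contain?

No occurrence of GAATTC is present in the sequence.
EcoRI does not cut: 0 sites.

0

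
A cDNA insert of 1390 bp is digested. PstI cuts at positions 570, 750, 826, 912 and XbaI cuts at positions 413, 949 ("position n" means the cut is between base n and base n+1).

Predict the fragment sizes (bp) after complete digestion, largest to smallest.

Combined cut positions (sorted): 413, 570, 750, 826, 912, 949.
Linear molecule, 6 cuts → 7 fragments:
  413 − 0 = 413 bp
  570 − 413 = 157 bp
  750 − 570 = 180 bp
  826 − 750 = 76 bp
  912 − 826 = 86 bp
  949 − 912 = 37 bp
  1390 − 949 = 441 bp
Sorted largest to smallest: 441, 413, 180, 157, 86, 76, 37 bp.

441, 413, 180, 157, 86, 76, 37 bp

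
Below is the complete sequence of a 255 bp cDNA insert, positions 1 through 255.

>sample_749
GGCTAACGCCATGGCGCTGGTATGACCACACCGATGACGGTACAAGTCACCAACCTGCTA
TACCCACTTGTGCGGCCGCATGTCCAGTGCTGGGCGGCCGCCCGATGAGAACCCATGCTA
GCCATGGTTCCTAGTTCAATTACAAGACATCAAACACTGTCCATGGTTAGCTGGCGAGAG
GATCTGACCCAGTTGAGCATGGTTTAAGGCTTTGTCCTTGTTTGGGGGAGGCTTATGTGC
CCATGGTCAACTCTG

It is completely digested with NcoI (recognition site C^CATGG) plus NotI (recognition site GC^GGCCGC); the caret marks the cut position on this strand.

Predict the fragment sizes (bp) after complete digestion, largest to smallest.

80, 64, 39, 27, 22, 14, 9 bp

NcoI sites (CCATGG) start at positions 9, 122, 161, 241.
NcoI cuts after the first base of each site, so after positions 9, 122, 161, 241.
NotI sites (GCGGCCGC) start at positions 72, 94.
NotI cuts after base 2 of each site, so after positions 73, 95.
Combined cut positions: 9, 73, 95, 122, 161, 241.
Linear molecule, 6 cuts → 7 fragments:
  1–9 → 9 bp
  10–73 → 64 bp
  74–95 → 22 bp
  96–122 → 27 bp
  123–161 → 39 bp
  162–241 → 80 bp
  242–255 → 14 bp
Sorted largest to smallest: 80, 64, 39, 27, 22, 14, 9 bp.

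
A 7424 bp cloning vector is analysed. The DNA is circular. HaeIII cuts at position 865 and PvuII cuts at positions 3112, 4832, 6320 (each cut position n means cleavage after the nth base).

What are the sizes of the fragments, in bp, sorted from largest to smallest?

2247, 1969, 1720, 1488 bp

Combined cut positions (sorted): 865, 3112, 4832, 6320.
Circular molecule, 4 cuts → 4 fragments:
  3112 − 865 = 2247 bp
  4832 − 3112 = 1720 bp
  6320 − 4832 = 1488 bp
  wrap: 7424 − 6320 + 865 = 1969 bp
Sorted largest to smallest: 2247, 1969, 1720, 1488 bp.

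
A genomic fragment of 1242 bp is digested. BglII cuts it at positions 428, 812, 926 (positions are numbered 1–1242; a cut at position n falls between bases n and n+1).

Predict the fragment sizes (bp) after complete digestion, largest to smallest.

Linear molecule, 3 cuts → 4 fragments:
  428 − 0 = 428 bp
  812 − 428 = 384 bp
  926 − 812 = 114 bp
  1242 − 926 = 316 bp
Sorted largest to smallest: 428, 384, 316, 114 bp.

428, 384, 316, 114 bp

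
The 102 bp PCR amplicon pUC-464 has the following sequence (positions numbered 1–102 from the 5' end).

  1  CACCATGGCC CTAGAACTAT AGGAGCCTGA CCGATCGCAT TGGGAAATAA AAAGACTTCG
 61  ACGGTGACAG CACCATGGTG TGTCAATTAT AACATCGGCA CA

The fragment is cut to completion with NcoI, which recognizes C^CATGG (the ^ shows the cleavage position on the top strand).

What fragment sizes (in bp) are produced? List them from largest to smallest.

NcoI sites (CCATGG) start at positions 3, 73.
NcoI cuts after the first base of each site, so after positions 3, 73.
Linear molecule, 2 cuts → 3 fragments:
  1–3 → 3 bp
  4–73 → 70 bp
  74–102 → 29 bp
Sorted largest to smallest: 70, 29, 3 bp.

70, 29, 3 bp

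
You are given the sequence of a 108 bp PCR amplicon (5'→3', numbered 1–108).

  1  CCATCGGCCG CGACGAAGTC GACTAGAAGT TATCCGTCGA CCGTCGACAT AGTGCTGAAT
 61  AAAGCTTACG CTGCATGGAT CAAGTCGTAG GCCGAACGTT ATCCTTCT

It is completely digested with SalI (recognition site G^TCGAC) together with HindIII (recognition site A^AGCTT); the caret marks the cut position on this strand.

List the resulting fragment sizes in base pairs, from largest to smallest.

46, 19, 18, 18, 7 bp

SalI sites (GTCGAC) start at positions 18, 36, 43.
SalI cuts after the first base of each site, so after positions 18, 36, 43.
The HindIII site (AAGCTT) starts at position 62.
HindIII cuts after the first base of each site, so after position 62.
Combined cut positions: 18, 36, 43, 62.
Linear molecule, 4 cuts → 5 fragments:
  1–18 → 18 bp
  19–36 → 18 bp
  37–43 → 7 bp
  44–62 → 19 bp
  63–108 → 46 bp
Sorted largest to smallest: 46, 19, 18, 18, 7 bp.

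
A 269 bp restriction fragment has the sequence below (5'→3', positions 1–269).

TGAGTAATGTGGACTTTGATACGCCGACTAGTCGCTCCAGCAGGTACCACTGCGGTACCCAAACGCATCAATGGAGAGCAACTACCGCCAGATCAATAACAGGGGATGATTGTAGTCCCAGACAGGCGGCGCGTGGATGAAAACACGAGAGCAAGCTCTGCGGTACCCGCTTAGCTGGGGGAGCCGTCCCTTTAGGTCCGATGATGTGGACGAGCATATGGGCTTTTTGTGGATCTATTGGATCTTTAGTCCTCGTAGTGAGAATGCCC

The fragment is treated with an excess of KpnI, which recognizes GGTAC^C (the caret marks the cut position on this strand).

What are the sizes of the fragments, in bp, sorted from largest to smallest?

108, 103, 47, 11 bp

KpnI sites (GGTACC) start at positions 43, 54, 162.
KpnI cuts after base 5 of each site (before the last base), so after positions 47, 58, 166.
Linear molecule, 3 cuts → 4 fragments:
  1–47 → 47 bp
  48–58 → 11 bp
  59–166 → 108 bp
  167–269 → 103 bp
Sorted largest to smallest: 108, 103, 47, 11 bp.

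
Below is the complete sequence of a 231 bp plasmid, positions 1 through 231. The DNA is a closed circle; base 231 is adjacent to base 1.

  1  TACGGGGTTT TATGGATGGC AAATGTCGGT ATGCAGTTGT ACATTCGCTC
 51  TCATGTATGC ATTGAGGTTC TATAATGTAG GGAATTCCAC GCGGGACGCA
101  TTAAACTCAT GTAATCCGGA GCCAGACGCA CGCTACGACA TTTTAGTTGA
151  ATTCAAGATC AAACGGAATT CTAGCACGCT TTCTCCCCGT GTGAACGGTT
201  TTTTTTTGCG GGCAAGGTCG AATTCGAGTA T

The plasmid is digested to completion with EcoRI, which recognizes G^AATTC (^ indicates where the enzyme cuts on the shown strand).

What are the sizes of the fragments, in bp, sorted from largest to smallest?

EcoRI sites (GAATTC) start at positions 82, 149, 166, 220.
EcoRI cuts after the first base of each site, so after positions 82, 149, 166, 220.
Circular molecule, 4 cuts → 4 fragments:
  83–149 → 67 bp
  150–166 → 17 bp
  167–220 → 54 bp
  221–231 then 1–82 → 11 + 82 = 93 bp
Sorted largest to smallest: 93, 67, 54, 17 bp.

93, 67, 54, 17 bp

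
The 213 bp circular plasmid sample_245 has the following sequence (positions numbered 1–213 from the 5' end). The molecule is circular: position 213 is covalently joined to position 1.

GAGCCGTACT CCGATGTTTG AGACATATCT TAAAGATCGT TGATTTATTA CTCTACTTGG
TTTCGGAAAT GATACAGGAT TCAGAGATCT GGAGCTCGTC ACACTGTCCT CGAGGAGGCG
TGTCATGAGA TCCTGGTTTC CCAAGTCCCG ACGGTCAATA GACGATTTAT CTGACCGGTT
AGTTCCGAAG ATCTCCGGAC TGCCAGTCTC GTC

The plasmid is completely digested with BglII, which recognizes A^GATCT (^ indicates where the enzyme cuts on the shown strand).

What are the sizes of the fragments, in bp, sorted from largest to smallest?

BglII sites (AGATCT) start at positions 85, 189.
BglII cuts after the first base of each site, so after positions 85, 189.
Circular molecule, 2 cuts → 2 fragments:
  86–189 → 104 bp
  190–213 then 1–85 → 24 + 85 = 109 bp
Sorted largest to smallest: 109, 104 bp.

109, 104 bp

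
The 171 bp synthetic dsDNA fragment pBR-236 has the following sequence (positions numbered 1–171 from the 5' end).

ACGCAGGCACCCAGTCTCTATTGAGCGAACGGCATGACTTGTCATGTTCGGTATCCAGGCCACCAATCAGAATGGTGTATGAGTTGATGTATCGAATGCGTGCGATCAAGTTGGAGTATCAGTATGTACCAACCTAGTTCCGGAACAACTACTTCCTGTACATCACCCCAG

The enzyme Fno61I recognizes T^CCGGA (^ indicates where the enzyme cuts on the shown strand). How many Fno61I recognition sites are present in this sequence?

1

TCCGGA occurs starting at position 139.
Fno61I cuts at 1 site.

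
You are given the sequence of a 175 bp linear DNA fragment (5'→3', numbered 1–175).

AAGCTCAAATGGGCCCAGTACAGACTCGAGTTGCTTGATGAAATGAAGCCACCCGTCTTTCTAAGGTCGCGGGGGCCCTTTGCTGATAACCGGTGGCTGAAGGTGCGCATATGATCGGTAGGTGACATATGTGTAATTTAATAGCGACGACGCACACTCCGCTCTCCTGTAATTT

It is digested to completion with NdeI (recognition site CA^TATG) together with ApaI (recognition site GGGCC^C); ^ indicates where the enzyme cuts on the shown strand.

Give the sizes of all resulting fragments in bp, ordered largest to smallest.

62, 48, 32, 18, 15 bp

NdeI sites (CATATG) start at positions 108, 126.
NdeI cuts after base 2 of each site, so after positions 109, 127.
ApaI sites (GGGCCC) start at positions 11, 73.
ApaI cuts after base 5 of each site (before the last base), so after positions 15, 77.
Combined cut positions: 15, 77, 109, 127.
Linear molecule, 4 cuts → 5 fragments:
  1–15 → 15 bp
  16–77 → 62 bp
  78–109 → 32 bp
  110–127 → 18 bp
  128–175 → 48 bp
Sorted largest to smallest: 62, 48, 32, 18, 15 bp.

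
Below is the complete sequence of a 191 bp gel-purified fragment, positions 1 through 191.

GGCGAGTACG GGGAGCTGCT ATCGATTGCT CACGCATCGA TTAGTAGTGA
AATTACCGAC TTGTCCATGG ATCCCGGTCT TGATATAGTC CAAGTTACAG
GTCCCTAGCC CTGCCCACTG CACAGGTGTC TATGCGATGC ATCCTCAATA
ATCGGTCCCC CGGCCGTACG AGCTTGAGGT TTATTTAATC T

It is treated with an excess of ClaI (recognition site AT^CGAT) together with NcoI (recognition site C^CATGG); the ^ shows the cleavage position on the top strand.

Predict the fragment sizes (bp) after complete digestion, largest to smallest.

ClaI sites (ATCGAT) start at positions 21, 36.
ClaI cuts after base 2 of each site, so after positions 22, 37.
The NcoI site (CCATGG) starts at position 65.
NcoI cuts after the first base of each site, so after position 65.
Combined cut positions: 22, 37, 65.
Linear molecule, 3 cuts → 4 fragments:
  1–22 → 22 bp
  23–37 → 15 bp
  38–65 → 28 bp
  66–191 → 126 bp
Sorted largest to smallest: 126, 28, 22, 15 bp.

126, 28, 22, 15 bp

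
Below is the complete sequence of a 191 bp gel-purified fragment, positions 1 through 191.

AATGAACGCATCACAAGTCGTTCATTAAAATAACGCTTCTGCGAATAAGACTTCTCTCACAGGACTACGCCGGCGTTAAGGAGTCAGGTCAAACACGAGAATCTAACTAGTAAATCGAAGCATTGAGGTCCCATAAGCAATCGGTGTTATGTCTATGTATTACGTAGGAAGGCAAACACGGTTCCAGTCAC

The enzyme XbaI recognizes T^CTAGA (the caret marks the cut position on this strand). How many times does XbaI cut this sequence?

0

No occurrence of TCTAGA is present in the sequence.
XbaI does not cut: 0 sites.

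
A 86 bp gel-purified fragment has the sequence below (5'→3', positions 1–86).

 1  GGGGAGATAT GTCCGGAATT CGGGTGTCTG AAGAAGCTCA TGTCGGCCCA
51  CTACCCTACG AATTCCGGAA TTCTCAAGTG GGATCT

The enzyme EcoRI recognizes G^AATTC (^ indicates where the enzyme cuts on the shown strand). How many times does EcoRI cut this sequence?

3

GAATTC occurs starting at positions 16, 60, 68.
EcoRI cuts at 3 sites.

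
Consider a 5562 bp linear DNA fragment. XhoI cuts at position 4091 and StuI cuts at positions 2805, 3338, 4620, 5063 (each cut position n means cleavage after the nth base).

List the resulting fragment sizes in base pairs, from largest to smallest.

2805, 753, 533, 529, 499, 443 bp

Combined cut positions (sorted): 2805, 3338, 4091, 4620, 5063.
Linear molecule, 5 cuts → 6 fragments:
  2805 − 0 = 2805 bp
  3338 − 2805 = 533 bp
  4091 − 3338 = 753 bp
  4620 − 4091 = 529 bp
  5063 − 4620 = 443 bp
  5562 − 5063 = 499 bp
Sorted largest to smallest: 2805, 753, 533, 529, 499, 443 bp.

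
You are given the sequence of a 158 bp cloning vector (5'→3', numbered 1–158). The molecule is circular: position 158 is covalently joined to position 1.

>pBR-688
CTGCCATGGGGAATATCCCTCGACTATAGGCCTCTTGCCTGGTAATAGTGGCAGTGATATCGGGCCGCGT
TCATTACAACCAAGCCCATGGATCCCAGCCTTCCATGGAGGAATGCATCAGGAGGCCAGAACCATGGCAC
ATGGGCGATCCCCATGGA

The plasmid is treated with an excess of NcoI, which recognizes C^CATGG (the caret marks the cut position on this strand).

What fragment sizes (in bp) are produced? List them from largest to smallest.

82, 29, 20, 17, 10 bp

NcoI sites (CCATGG) start at positions 4, 86, 103, 132, 152.
NcoI cuts after the first base of each site, so after positions 4, 86, 103, 132, 152.
Circular molecule, 5 cuts → 5 fragments:
  5–86 → 82 bp
  87–103 → 17 bp
  104–132 → 29 bp
  133–152 → 20 bp
  153–158 then 1–4 → 6 + 4 = 10 bp
Sorted largest to smallest: 82, 29, 20, 17, 10 bp.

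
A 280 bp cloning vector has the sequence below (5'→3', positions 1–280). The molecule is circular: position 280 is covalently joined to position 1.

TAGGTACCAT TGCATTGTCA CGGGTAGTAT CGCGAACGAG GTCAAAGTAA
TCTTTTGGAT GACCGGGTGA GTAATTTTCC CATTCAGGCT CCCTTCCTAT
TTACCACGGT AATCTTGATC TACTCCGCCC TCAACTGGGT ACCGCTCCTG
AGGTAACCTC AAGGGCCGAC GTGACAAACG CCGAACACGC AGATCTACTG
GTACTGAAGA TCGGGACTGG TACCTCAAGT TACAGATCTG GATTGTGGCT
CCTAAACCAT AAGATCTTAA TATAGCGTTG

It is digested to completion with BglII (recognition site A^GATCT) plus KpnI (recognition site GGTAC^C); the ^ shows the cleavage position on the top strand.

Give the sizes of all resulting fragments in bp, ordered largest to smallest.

BglII sites (AGATCT) start at positions 191, 234, 262.
BglII cuts after the first base of each site, so after positions 191, 234, 262.
KpnI sites (GGTACC) start at positions 3, 138, 219.
KpnI cuts after base 5 of each site (before the last base), so after positions 7, 142, 223.
Combined cut positions: 7, 142, 191, 223, 234, 262.
Circular molecule, 6 cuts → 6 fragments:
  8–142 → 135 bp
  143–191 → 49 bp
  192–223 → 32 bp
  224–234 → 11 bp
  235–262 → 28 bp
  263–280 then 1–7 → 18 + 7 = 25 bp
Sorted largest to smallest: 135, 49, 32, 28, 25, 11 bp.

135, 49, 32, 28, 25, 11 bp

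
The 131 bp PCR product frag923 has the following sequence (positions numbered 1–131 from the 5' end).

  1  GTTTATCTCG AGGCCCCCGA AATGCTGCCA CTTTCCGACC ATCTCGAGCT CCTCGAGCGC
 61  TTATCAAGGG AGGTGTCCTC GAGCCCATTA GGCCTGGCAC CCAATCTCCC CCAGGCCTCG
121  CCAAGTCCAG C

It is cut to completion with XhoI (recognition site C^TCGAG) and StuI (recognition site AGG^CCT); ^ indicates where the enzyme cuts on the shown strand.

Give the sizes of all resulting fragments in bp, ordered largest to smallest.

36, 26, 23, 16, 14, 9, 7 bp

XhoI sites (CTCGAG) start at positions 7, 43, 52, 78.
XhoI cuts after the first base of each site, so after positions 7, 43, 52, 78.
StuI sites (AGGCCT) start at positions 90, 113.
StuI cuts after base 3 of each site, so after positions 92, 115.
Combined cut positions: 7, 43, 52, 78, 92, 115.
Linear molecule, 6 cuts → 7 fragments:
  1–7 → 7 bp
  8–43 → 36 bp
  44–52 → 9 bp
  53–78 → 26 bp
  79–92 → 14 bp
  93–115 → 23 bp
  116–131 → 16 bp
Sorted largest to smallest: 36, 26, 23, 16, 14, 9, 7 bp.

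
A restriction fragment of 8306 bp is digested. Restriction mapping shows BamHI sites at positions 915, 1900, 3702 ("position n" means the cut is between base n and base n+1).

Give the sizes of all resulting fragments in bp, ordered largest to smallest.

4604, 1802, 985, 915 bp

Linear molecule, 3 cuts → 4 fragments:
  915 − 0 = 915 bp
  1900 − 915 = 985 bp
  3702 − 1900 = 1802 bp
  8306 − 3702 = 4604 bp
Sorted largest to smallest: 4604, 1802, 985, 915 bp.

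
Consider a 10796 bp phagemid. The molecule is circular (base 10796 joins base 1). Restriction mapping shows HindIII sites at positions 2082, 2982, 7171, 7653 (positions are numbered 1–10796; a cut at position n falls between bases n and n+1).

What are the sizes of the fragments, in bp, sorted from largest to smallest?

Circular molecule, 4 cuts → 4 fragments:
  2982 − 2082 = 900 bp
  7171 − 2982 = 4189 bp
  7653 − 7171 = 482 bp
  wrap: 10796 − 7653 + 2082 = 5225 bp
Sorted largest to smallest: 5225, 4189, 900, 482 bp.

5225, 4189, 900, 482 bp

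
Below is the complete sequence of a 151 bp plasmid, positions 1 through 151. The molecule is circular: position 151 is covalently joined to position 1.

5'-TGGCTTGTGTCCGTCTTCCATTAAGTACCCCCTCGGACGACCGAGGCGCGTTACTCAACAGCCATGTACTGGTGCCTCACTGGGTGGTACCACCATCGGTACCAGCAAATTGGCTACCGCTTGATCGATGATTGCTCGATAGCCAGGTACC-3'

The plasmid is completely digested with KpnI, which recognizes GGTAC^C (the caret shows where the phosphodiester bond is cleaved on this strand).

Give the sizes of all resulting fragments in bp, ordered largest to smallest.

KpnI sites (GGTACC) start at positions 86, 98, 146.
KpnI cuts after base 5 of each site (before the last base), so after positions 90, 102, 150.
Circular molecule, 3 cuts → 3 fragments:
  91–102 → 12 bp
  103–150 → 48 bp
  151–151 then 1–90 → 1 + 90 = 91 bp
Sorted largest to smallest: 91, 48, 12 bp.

91, 48, 12 bp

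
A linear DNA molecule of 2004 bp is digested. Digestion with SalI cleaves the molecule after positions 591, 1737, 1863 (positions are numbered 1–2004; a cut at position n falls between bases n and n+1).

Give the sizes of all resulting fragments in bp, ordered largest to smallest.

1146, 591, 141, 126 bp

Linear molecule, 3 cuts → 4 fragments:
  591 − 0 = 591 bp
  1737 − 591 = 1146 bp
  1863 − 1737 = 126 bp
  2004 − 1863 = 141 bp
Sorted largest to smallest: 1146, 591, 141, 126 bp.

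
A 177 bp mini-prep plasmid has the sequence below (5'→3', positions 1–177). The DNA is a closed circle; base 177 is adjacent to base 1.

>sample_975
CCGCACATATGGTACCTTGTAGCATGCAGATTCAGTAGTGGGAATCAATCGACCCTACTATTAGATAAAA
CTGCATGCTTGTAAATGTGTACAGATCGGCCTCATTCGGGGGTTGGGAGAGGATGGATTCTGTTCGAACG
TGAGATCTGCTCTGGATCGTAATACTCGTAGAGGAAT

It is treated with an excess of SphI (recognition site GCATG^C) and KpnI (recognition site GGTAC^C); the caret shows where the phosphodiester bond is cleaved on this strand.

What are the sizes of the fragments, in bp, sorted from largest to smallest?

115, 51, 11 bp

SphI sites (GCATGC) start at positions 22, 73.
SphI cuts after base 5 of each site (before the last base), so after positions 26, 77.
The KpnI site (GGTACC) starts at position 11.
KpnI cuts after base 5 of each site (before the last base), so after position 15.
Combined cut positions: 15, 26, 77.
Circular molecule, 3 cuts → 3 fragments:
  16–26 → 11 bp
  27–77 → 51 bp
  78–177 then 1–15 → 100 + 15 = 115 bp
Sorted largest to smallest: 115, 51, 11 bp.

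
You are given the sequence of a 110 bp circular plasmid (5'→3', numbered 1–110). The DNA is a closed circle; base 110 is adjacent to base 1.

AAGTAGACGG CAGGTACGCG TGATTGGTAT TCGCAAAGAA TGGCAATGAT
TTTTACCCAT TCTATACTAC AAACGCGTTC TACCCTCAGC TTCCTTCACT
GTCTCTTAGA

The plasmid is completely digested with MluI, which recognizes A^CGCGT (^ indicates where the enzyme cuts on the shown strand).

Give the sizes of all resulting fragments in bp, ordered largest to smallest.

57, 53 bp

MluI sites (ACGCGT) start at positions 16, 73.
MluI cuts after the first base of each site, so after positions 16, 73.
Circular molecule, 2 cuts → 2 fragments:
  17–73 → 57 bp
  74–110 then 1–16 → 37 + 16 = 53 bp
Sorted largest to smallest: 57, 53 bp.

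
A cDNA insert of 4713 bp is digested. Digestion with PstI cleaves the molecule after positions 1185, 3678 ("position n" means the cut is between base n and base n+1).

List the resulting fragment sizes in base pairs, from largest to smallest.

2493, 1185, 1035 bp

Linear molecule, 2 cuts → 3 fragments:
  1185 − 0 = 1185 bp
  3678 − 1185 = 2493 bp
  4713 − 3678 = 1035 bp
Sorted largest to smallest: 2493, 1185, 1035 bp.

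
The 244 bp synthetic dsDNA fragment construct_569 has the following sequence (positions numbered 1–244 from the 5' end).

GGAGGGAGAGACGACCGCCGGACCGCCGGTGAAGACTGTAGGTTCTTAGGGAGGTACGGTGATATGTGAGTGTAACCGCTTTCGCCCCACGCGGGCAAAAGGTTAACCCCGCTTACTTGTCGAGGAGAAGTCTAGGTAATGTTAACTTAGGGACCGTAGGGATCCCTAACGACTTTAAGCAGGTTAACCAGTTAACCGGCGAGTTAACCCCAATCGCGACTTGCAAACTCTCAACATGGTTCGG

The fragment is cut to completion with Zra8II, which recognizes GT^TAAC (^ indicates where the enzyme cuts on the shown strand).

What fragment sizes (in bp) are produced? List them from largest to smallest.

103, 42, 40, 39, 12, 8 bp

Zra8II sites (GTTAAC) start at positions 102, 141, 183, 191, 203.
Zra8II cuts after base 2 of each site, so after positions 103, 142, 184, 192, 204.
Linear molecule, 5 cuts → 6 fragments:
  1–103 → 103 bp
  104–142 → 39 bp
  143–184 → 42 bp
  185–192 → 8 bp
  193–204 → 12 bp
  205–244 → 40 bp
Sorted largest to smallest: 103, 42, 40, 39, 12, 8 bp.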